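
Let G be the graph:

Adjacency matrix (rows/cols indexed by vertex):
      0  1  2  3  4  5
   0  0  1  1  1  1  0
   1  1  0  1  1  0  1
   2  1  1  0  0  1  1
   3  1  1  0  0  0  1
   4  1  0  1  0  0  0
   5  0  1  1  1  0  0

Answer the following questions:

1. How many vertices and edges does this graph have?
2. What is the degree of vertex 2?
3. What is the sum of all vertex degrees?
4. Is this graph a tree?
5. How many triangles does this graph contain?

Count: 6 vertices, 10 edges.
Vertex 2 has neighbors [0, 1, 4, 5], degree = 4.
Handshaking lemma: 2 * 10 = 20.
A tree on 6 vertices has 5 edges. This graph has 10 edges (5 extra). Not a tree.
Number of triangles = 5.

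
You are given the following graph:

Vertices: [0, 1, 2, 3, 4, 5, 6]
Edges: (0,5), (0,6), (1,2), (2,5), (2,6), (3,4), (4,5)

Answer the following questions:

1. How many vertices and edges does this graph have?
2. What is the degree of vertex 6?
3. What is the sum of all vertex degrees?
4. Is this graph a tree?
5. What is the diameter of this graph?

Count: 7 vertices, 7 edges.
Vertex 6 has neighbors [0, 2], degree = 2.
Handshaking lemma: 2 * 7 = 14.
A tree on 7 vertices has 6 edges. This graph has 7 edges (1 extra). Not a tree.
Diameter (longest shortest path) = 4.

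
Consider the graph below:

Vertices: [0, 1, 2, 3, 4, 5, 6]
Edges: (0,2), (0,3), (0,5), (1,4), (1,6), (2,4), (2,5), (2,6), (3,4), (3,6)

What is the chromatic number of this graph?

The graph has a maximum clique of size 3 (lower bound on chromatic number).
A valid 3-coloring: {0: 1, 1: 0, 2: 0, 3: 0, 4: 1, 5: 2, 6: 1}.
Chromatic number = 3.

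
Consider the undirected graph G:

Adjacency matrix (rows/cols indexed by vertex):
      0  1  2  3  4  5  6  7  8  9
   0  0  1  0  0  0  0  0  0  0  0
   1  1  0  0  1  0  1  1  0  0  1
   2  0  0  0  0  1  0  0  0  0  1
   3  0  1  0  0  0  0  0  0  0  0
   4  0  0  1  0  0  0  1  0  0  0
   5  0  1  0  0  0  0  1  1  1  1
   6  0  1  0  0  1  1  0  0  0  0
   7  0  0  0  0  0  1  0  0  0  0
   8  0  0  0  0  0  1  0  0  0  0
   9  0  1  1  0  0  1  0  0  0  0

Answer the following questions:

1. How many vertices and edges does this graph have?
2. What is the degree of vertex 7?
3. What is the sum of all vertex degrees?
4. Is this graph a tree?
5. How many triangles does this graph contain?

Count: 10 vertices, 12 edges.
Vertex 7 has neighbors [5], degree = 1.
Handshaking lemma: 2 * 12 = 24.
A tree on 10 vertices has 9 edges. This graph has 12 edges (3 extra). Not a tree.
Number of triangles = 2.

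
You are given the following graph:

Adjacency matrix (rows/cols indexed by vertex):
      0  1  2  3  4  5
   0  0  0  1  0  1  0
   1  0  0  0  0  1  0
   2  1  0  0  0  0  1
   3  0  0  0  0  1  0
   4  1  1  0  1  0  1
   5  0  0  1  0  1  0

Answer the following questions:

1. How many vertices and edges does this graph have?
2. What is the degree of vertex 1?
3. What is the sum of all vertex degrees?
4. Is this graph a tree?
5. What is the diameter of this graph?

Count: 6 vertices, 6 edges.
Vertex 1 has neighbors [4], degree = 1.
Handshaking lemma: 2 * 6 = 12.
A tree on 6 vertices has 5 edges. This graph has 6 edges (1 extra). Not a tree.
Diameter (longest shortest path) = 3.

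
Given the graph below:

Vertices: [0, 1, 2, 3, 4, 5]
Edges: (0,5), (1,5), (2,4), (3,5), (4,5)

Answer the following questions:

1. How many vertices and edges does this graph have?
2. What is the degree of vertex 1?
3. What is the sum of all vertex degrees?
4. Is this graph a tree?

Count: 6 vertices, 5 edges.
Vertex 1 has neighbors [5], degree = 1.
Handshaking lemma: 2 * 5 = 10.
A graph is a tree iff it is connected and has exactly n-1 edges. This graph is connected (all 6 vertices in one component) and has 6-1 = 5 edges. It is a tree.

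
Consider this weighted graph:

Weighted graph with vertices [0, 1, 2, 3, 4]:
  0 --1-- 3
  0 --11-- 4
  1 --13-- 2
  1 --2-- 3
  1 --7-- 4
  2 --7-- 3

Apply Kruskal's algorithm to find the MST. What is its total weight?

Applying Kruskal's algorithm (sort edges by weight, add if no cycle):
  Add (0,3) w=1
  Add (1,3) w=2
  Add (1,4) w=7
  Add (2,3) w=7
  Skip (0,4) w=11 (creates cycle)
  Skip (1,2) w=13 (creates cycle)
MST weight = 17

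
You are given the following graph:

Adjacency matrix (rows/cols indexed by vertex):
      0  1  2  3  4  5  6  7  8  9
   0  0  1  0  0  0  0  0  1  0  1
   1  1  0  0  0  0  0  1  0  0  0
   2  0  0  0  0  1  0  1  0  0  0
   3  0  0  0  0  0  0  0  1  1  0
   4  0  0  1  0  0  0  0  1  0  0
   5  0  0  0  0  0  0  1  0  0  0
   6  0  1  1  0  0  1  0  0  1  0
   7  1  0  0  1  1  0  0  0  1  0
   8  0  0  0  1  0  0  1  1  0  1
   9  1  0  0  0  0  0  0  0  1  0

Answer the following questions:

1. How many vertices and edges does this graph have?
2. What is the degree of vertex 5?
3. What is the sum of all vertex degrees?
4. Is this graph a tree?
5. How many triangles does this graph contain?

Count: 10 vertices, 13 edges.
Vertex 5 has neighbors [6], degree = 1.
Handshaking lemma: 2 * 13 = 26.
A tree on 10 vertices has 9 edges. This graph has 13 edges (4 extra). Not a tree.
Number of triangles = 1.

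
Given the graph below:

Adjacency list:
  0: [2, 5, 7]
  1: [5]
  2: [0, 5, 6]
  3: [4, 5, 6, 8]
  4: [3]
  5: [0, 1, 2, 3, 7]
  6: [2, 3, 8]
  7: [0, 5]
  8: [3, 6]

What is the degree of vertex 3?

Vertex 3 has neighbors [4, 5, 6, 8], so deg(3) = 4.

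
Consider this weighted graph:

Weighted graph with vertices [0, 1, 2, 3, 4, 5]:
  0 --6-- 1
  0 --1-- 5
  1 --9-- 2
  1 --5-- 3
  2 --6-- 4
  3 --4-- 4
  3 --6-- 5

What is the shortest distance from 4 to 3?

Using Dijkstra's algorithm from vertex 4:
Shortest path: 4 -> 3
Total weight: 4 = 4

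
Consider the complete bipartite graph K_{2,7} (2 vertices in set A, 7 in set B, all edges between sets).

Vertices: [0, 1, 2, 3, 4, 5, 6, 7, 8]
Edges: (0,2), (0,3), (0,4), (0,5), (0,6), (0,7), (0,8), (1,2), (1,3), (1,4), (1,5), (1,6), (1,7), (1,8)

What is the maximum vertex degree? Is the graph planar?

Set-A vertices have degree 7; set-B vertices have degree 2. Maximum degree = max(2,7) = 7.
min(2,7) <= 2, so K_{2,7} avoids a K_{3,3} subdivision and is planar.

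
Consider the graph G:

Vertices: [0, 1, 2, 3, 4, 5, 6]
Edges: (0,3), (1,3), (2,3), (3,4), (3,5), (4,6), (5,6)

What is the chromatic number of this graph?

The graph has a maximum clique of size 2 (lower bound on chromatic number).
A valid 2-coloring: {0: 1, 1: 1, 2: 1, 3: 0, 4: 1, 5: 1, 6: 0}.
Chromatic number = 2.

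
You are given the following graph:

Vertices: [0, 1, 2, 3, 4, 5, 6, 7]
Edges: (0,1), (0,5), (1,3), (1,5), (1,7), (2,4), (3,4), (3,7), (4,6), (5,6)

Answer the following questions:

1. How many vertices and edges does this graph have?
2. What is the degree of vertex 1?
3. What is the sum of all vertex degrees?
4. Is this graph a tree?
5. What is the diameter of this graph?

Count: 8 vertices, 10 edges.
Vertex 1 has neighbors [0, 3, 5, 7], degree = 4.
Handshaking lemma: 2 * 10 = 20.
A tree on 8 vertices has 7 edges. This graph has 10 edges (3 extra). Not a tree.
Diameter (longest shortest path) = 4.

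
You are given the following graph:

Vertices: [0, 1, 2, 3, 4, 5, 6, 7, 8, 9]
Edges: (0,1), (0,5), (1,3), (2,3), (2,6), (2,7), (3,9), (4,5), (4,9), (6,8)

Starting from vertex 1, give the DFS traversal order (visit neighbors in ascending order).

DFS from vertex 1 (neighbors processed in ascending order):
Visit order: 1, 0, 5, 4, 9, 3, 2, 6, 8, 7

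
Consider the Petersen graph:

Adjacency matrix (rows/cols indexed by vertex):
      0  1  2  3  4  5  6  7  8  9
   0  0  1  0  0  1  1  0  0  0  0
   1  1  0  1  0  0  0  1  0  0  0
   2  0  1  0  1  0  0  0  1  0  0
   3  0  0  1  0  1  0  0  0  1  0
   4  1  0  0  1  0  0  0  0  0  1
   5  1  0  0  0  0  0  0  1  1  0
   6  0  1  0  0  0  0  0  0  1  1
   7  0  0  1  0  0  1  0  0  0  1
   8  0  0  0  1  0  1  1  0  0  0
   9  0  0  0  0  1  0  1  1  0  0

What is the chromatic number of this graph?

The Petersen graph contains odd cycles (e.g. the outer 5-cycle), so chi >= 3.
A proper 3-coloring exists (it is a well-known 3-chromatic graph).
Chromatic number = 3.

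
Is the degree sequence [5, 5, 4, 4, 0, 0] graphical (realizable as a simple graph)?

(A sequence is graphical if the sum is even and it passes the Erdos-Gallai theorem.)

Sum of degrees = 18. Sum is even but fails Erdos-Gallai. The sequence is NOT graphical.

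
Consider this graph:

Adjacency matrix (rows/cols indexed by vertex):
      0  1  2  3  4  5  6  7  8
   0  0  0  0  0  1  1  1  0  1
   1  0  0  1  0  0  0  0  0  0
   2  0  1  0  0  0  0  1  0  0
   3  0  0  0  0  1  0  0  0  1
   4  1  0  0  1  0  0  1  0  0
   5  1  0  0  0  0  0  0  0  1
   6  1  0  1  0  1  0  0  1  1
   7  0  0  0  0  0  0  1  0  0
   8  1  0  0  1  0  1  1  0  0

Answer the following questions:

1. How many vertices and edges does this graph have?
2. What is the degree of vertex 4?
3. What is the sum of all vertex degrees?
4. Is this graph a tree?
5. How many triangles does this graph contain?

Count: 9 vertices, 12 edges.
Vertex 4 has neighbors [0, 3, 6], degree = 3.
Handshaking lemma: 2 * 12 = 24.
A tree on 9 vertices has 8 edges. This graph has 12 edges (4 extra). Not a tree.
Number of triangles = 3.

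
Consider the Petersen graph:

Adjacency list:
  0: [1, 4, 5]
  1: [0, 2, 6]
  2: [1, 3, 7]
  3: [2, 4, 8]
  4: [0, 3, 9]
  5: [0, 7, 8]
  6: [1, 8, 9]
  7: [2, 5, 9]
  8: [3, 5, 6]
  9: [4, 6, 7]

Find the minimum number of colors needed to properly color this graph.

The Petersen graph contains odd cycles (e.g. the outer 5-cycle), so chi >= 3.
A proper 3-coloring exists (it is a well-known 3-chromatic graph).
Chromatic number = 3.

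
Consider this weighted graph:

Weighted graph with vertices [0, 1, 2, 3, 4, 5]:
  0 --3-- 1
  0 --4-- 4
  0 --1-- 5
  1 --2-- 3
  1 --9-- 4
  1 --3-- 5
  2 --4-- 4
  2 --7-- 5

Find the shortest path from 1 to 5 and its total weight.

Using Dijkstra's algorithm from vertex 1:
Shortest path: 1 -> 5
Total weight: 3 = 3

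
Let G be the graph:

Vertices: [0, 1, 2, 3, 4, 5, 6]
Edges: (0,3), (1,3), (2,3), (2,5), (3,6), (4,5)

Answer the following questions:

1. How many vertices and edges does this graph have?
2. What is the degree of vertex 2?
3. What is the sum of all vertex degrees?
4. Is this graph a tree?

Count: 7 vertices, 6 edges.
Vertex 2 has neighbors [3, 5], degree = 2.
Handshaking lemma: 2 * 6 = 12.
A graph is a tree iff it is connected and has exactly n-1 edges. This graph is connected (all 7 vertices in one component) and has 7-1 = 6 edges. It is a tree.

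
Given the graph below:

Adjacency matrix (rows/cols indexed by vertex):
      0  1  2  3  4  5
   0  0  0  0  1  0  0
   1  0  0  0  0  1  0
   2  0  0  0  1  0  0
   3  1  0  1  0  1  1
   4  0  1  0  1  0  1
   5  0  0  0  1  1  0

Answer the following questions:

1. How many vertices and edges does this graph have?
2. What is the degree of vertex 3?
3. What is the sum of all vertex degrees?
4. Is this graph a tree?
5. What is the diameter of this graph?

Count: 6 vertices, 6 edges.
Vertex 3 has neighbors [0, 2, 4, 5], degree = 4.
Handshaking lemma: 2 * 6 = 12.
A tree on 6 vertices has 5 edges. This graph has 6 edges (1 extra). Not a tree.
Diameter (longest shortest path) = 3.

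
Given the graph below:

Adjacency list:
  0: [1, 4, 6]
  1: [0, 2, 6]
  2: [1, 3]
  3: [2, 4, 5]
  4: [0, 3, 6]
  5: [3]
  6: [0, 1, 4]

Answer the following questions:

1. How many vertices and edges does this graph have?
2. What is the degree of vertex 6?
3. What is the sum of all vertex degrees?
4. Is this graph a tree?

Count: 7 vertices, 9 edges.
Vertex 6 has neighbors [0, 1, 4], degree = 3.
Handshaking lemma: 2 * 9 = 18.
A tree on 7 vertices has 6 edges. This graph has 9 edges (3 extra). Not a tree.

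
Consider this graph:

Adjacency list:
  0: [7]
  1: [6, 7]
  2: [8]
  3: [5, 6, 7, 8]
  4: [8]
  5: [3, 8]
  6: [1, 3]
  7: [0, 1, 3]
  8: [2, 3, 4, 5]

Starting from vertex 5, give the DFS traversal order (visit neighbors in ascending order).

DFS from vertex 5 (neighbors processed in ascending order):
Visit order: 5, 3, 6, 1, 7, 0, 8, 2, 4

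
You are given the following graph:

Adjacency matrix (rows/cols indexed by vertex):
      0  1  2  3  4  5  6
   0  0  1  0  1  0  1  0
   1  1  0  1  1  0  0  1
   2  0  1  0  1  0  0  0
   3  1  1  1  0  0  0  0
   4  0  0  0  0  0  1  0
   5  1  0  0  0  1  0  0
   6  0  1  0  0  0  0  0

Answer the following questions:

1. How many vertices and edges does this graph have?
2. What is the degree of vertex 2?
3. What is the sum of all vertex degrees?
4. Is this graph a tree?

Count: 7 vertices, 8 edges.
Vertex 2 has neighbors [1, 3], degree = 2.
Handshaking lemma: 2 * 8 = 16.
A tree on 7 vertices has 6 edges. This graph has 8 edges (2 extra). Not a tree.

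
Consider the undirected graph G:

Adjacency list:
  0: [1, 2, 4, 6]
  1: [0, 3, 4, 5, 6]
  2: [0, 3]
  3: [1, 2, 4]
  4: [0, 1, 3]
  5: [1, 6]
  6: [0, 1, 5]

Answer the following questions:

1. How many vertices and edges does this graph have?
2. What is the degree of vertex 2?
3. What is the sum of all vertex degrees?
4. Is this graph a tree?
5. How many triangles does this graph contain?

Count: 7 vertices, 11 edges.
Vertex 2 has neighbors [0, 3], degree = 2.
Handshaking lemma: 2 * 11 = 22.
A tree on 7 vertices has 6 edges. This graph has 11 edges (5 extra). Not a tree.
Number of triangles = 4.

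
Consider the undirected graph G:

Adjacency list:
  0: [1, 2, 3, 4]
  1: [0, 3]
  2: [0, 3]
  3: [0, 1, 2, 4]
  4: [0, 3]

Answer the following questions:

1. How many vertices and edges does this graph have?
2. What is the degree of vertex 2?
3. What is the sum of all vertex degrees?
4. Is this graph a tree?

Count: 5 vertices, 7 edges.
Vertex 2 has neighbors [0, 3], degree = 2.
Handshaking lemma: 2 * 7 = 14.
A tree on 5 vertices has 4 edges. This graph has 7 edges (3 extra). Not a tree.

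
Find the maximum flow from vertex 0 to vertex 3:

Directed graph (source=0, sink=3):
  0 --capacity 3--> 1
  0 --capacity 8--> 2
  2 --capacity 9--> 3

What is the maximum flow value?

Computing max flow:
  Flow on (0->2): 8/8
  Flow on (2->3): 8/9
Maximum flow = 8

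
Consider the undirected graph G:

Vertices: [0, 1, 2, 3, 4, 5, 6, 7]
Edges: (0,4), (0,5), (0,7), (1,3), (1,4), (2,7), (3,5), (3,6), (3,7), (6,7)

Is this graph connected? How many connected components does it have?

Checking connectivity: the graph has 1 connected component(s).
All vertices are reachable from each other. The graph IS connected.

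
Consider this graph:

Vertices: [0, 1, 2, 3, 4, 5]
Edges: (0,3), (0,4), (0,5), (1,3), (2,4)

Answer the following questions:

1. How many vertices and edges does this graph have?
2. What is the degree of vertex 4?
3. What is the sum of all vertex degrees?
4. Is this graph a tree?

Count: 6 vertices, 5 edges.
Vertex 4 has neighbors [0, 2], degree = 2.
Handshaking lemma: 2 * 5 = 10.
A graph is a tree iff it is connected and has exactly n-1 edges. This graph is connected (all 6 vertices in one component) and has 6-1 = 5 edges. It is a tree.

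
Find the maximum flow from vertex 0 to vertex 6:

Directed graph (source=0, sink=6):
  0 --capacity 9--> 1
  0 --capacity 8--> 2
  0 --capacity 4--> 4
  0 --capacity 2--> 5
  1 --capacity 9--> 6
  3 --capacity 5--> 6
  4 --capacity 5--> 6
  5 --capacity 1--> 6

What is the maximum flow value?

Computing max flow:
  Flow on (0->1): 9/9
  Flow on (0->4): 4/4
  Flow on (0->5): 1/2
  Flow on (1->6): 9/9
  Flow on (4->6): 4/5
  Flow on (5->6): 1/1
Maximum flow = 14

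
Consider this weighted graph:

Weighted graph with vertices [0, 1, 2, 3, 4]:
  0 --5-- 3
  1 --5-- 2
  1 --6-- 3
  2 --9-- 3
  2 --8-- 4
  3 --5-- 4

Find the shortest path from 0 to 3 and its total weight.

Using Dijkstra's algorithm from vertex 0:
Shortest path: 0 -> 3
Total weight: 5 = 5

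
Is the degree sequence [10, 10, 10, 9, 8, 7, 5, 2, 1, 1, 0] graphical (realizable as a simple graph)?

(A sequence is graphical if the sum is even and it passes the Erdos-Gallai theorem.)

Sum of degrees = 63. Sum is odd, so the sequence is NOT graphical.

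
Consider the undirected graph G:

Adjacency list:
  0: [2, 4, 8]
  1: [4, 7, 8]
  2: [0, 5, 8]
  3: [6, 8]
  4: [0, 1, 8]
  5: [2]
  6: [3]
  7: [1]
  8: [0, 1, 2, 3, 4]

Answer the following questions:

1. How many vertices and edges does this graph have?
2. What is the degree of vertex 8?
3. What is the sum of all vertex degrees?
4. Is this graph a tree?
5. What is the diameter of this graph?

Count: 9 vertices, 11 edges.
Vertex 8 has neighbors [0, 1, 2, 3, 4], degree = 5.
Handshaking lemma: 2 * 11 = 22.
A tree on 9 vertices has 8 edges. This graph has 11 edges (3 extra). Not a tree.
Diameter (longest shortest path) = 4.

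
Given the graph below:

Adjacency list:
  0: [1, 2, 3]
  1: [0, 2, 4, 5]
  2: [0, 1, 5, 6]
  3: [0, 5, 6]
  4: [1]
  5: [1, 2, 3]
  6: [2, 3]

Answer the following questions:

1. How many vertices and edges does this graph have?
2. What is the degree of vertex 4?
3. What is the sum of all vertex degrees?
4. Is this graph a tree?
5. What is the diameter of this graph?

Count: 7 vertices, 10 edges.
Vertex 4 has neighbors [1], degree = 1.
Handshaking lemma: 2 * 10 = 20.
A tree on 7 vertices has 6 edges. This graph has 10 edges (4 extra). Not a tree.
Diameter (longest shortest path) = 3.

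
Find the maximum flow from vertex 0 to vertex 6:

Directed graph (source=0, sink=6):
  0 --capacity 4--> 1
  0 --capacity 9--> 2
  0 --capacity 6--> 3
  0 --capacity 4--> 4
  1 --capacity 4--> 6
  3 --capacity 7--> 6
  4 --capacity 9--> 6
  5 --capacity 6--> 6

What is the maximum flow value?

Computing max flow:
  Flow on (0->1): 4/4
  Flow on (0->3): 6/6
  Flow on (0->4): 4/4
  Flow on (1->6): 4/4
  Flow on (3->6): 6/7
  Flow on (4->6): 4/9
Maximum flow = 14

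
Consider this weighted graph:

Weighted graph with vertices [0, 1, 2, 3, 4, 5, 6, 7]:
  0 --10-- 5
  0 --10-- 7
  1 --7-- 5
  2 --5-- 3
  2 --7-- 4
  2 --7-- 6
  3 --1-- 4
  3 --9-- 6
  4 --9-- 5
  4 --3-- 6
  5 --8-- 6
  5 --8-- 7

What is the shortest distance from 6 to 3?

Using Dijkstra's algorithm from vertex 6:
Shortest path: 6 -> 4 -> 3
Total weight: 3 + 1 = 4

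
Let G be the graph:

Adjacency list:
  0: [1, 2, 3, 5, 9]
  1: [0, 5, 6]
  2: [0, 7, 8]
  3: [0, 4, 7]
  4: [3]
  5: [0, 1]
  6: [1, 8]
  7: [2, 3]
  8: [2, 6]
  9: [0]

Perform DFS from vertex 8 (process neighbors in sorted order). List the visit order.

DFS from vertex 8 (neighbors processed in ascending order):
Visit order: 8, 2, 0, 1, 5, 6, 3, 4, 7, 9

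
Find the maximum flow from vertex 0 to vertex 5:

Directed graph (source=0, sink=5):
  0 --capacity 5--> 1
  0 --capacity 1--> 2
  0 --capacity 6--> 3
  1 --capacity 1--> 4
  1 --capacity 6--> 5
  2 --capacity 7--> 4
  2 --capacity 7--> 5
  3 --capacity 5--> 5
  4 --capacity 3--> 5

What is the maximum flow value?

Computing max flow:
  Flow on (0->1): 5/5
  Flow on (0->2): 1/1
  Flow on (0->3): 5/6
  Flow on (1->5): 5/6
  Flow on (2->5): 1/7
  Flow on (3->5): 5/5
Maximum flow = 11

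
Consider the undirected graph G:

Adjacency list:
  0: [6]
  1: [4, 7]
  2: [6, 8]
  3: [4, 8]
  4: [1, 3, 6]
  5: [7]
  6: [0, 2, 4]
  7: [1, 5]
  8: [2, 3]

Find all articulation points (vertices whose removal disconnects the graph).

An articulation point is a vertex whose removal disconnects the graph.
Articulation points: [1, 4, 6, 7]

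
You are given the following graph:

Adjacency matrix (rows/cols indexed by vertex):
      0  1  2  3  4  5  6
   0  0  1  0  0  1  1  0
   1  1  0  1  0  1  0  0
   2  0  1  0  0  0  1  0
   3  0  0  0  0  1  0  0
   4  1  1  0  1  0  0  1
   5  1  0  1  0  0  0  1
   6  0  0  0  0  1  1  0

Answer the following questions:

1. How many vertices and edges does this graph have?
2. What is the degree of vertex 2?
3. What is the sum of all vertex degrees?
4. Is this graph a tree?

Count: 7 vertices, 9 edges.
Vertex 2 has neighbors [1, 5], degree = 2.
Handshaking lemma: 2 * 9 = 18.
A tree on 7 vertices has 6 edges. This graph has 9 edges (3 extra). Not a tree.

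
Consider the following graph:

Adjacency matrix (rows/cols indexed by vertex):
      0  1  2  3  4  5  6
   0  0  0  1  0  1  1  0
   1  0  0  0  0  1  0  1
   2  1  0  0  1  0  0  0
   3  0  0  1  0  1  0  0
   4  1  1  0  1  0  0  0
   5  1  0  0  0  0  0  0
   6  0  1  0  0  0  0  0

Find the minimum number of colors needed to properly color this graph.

The graph has a maximum clique of size 2 (lower bound on chromatic number).
A valid 2-coloring: {0: 0, 1: 0, 2: 1, 3: 0, 4: 1, 5: 1, 6: 1}.
Chromatic number = 2.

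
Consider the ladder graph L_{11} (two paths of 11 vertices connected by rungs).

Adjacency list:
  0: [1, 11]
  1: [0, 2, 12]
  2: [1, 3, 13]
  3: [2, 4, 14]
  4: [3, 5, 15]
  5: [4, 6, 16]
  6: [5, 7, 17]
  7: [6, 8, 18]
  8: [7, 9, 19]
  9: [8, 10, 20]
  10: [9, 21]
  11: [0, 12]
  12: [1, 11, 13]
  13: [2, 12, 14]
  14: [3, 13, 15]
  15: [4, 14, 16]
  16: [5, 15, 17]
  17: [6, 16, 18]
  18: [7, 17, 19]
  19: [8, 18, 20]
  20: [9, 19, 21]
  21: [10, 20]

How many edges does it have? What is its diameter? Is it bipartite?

Ladder graph L_{11}: 11 rungs + 2 * (11-1) path edges = 11 + 20 = 31 edges.
Diameter = 11.
Ladder graphs are bipartite (alternating coloring along each path).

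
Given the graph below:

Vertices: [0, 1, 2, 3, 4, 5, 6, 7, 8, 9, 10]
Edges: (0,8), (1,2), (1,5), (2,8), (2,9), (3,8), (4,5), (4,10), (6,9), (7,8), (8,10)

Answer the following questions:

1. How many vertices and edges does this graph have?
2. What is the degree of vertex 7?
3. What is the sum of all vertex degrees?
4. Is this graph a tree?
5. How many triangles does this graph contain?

Count: 11 vertices, 11 edges.
Vertex 7 has neighbors [8], degree = 1.
Handshaking lemma: 2 * 11 = 22.
A tree on 11 vertices has 10 edges. This graph has 11 edges (1 extra). Not a tree.
Number of triangles = 0.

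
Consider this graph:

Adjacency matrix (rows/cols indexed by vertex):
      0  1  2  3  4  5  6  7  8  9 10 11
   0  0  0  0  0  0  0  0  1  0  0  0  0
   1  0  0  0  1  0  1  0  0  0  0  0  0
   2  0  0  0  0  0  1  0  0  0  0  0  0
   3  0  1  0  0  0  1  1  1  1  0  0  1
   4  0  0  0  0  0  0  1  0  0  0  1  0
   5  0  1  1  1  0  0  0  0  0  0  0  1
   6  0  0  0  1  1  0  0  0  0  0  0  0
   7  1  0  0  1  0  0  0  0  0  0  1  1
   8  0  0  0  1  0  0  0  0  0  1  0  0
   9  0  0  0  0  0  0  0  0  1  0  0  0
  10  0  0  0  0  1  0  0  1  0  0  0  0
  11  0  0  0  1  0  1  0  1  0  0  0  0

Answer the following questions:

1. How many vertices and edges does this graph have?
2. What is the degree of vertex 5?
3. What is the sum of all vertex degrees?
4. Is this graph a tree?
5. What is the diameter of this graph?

Count: 12 vertices, 15 edges.
Vertex 5 has neighbors [1, 2, 3, 11], degree = 4.
Handshaking lemma: 2 * 15 = 30.
A tree on 12 vertices has 11 edges. This graph has 15 edges (4 extra). Not a tree.
Diameter (longest shortest path) = 4.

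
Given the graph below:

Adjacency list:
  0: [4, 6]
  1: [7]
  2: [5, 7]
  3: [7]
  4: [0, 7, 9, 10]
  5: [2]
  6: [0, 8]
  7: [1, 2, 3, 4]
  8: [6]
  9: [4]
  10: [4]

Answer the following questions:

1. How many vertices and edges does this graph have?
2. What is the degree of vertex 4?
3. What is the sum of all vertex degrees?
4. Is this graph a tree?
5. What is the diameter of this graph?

Count: 11 vertices, 10 edges.
Vertex 4 has neighbors [0, 7, 9, 10], degree = 4.
Handshaking lemma: 2 * 10 = 20.
A graph is a tree iff it is connected and has exactly n-1 edges. This graph is connected (all 11 vertices in one component) and has 11-1 = 10 edges. It is a tree.
Diameter (longest shortest path) = 6.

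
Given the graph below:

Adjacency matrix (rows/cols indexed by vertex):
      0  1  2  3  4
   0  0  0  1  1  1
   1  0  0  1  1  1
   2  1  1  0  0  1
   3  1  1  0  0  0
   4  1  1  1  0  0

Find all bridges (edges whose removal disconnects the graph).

No bridges found. The graph is 2-edge-connected (no single edge removal disconnects it).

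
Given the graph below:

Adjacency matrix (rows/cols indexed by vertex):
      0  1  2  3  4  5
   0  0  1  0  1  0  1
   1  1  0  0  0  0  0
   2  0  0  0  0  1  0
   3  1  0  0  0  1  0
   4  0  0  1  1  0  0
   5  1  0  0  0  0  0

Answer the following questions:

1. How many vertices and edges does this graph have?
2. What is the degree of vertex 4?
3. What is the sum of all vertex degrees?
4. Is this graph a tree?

Count: 6 vertices, 5 edges.
Vertex 4 has neighbors [2, 3], degree = 2.
Handshaking lemma: 2 * 5 = 10.
A graph is a tree iff it is connected and has exactly n-1 edges. This graph is connected (all 6 vertices in one component) and has 6-1 = 5 edges. It is a tree.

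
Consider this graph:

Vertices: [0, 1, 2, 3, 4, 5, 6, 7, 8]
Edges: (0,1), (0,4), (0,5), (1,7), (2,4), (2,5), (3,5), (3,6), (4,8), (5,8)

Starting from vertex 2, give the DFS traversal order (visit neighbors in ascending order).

DFS from vertex 2 (neighbors processed in ascending order):
Visit order: 2, 4, 0, 1, 7, 5, 3, 6, 8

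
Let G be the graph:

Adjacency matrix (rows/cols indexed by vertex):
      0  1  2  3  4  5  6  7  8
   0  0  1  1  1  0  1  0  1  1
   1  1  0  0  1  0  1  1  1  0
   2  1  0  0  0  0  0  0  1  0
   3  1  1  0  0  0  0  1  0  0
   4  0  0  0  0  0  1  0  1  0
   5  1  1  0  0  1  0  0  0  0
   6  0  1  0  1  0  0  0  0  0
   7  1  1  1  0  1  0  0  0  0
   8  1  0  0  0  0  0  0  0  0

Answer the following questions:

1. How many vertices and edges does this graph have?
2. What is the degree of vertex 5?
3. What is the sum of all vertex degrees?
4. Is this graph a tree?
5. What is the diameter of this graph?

Count: 9 vertices, 14 edges.
Vertex 5 has neighbors [0, 1, 4], degree = 3.
Handshaking lemma: 2 * 14 = 28.
A tree on 9 vertices has 8 edges. This graph has 14 edges (6 extra). Not a tree.
Diameter (longest shortest path) = 3.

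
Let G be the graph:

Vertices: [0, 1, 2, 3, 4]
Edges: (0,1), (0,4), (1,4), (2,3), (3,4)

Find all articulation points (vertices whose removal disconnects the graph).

An articulation point is a vertex whose removal disconnects the graph.
Articulation points: [3, 4]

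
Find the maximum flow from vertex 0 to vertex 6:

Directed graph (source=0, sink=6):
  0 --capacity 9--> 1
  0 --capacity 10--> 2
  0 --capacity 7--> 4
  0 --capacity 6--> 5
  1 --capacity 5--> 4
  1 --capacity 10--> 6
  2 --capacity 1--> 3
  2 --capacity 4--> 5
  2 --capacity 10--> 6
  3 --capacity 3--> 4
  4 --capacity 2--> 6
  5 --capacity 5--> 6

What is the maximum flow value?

Computing max flow:
  Flow on (0->1): 9/9
  Flow on (0->2): 10/10
  Flow on (0->4): 2/7
  Flow on (0->5): 5/6
  Flow on (1->6): 9/10
  Flow on (2->6): 10/10
  Flow on (4->6): 2/2
  Flow on (5->6): 5/5
Maximum flow = 26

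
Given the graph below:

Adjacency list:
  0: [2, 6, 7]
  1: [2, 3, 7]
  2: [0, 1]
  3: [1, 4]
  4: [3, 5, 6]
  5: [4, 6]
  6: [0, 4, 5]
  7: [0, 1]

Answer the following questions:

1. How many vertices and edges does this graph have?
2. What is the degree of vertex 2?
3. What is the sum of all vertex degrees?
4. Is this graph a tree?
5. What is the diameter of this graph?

Count: 8 vertices, 10 edges.
Vertex 2 has neighbors [0, 1], degree = 2.
Handshaking lemma: 2 * 10 = 20.
A tree on 8 vertices has 7 edges. This graph has 10 edges (3 extra). Not a tree.
Diameter (longest shortest path) = 3.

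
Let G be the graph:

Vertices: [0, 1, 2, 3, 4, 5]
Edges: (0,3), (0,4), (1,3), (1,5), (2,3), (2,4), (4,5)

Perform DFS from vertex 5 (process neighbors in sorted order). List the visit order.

DFS from vertex 5 (neighbors processed in ascending order):
Visit order: 5, 1, 3, 0, 4, 2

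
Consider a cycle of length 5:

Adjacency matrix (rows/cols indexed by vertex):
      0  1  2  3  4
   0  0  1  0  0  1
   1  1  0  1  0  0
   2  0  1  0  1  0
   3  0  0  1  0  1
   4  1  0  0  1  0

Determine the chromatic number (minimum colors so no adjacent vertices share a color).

This is an odd cycle (C_5). Odd cycles are not bipartite (any 2-coloring forces two adjacent vertices to match), and 3 colors suffice.
Chromatic number = 3.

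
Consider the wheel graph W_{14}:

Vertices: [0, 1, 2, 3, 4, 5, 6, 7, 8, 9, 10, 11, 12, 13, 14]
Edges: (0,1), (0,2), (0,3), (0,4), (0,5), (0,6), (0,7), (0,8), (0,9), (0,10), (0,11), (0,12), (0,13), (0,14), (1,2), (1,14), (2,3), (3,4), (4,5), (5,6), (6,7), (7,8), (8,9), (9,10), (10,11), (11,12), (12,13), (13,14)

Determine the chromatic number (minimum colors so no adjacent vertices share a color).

W_{14} = C_{14} plus a hub adjacent to every cycle vertex.
The outer cycle needs 2 colors (even cycle); the hub is adjacent to all of them so needs a fresh color.
Chromatic number = 2 + 1 = 3.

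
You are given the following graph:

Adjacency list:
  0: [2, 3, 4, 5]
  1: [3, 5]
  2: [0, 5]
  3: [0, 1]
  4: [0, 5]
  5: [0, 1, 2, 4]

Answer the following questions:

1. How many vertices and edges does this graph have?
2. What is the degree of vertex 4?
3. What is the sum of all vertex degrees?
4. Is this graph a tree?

Count: 6 vertices, 8 edges.
Vertex 4 has neighbors [0, 5], degree = 2.
Handshaking lemma: 2 * 8 = 16.
A tree on 6 vertices has 5 edges. This graph has 8 edges (3 extra). Not a tree.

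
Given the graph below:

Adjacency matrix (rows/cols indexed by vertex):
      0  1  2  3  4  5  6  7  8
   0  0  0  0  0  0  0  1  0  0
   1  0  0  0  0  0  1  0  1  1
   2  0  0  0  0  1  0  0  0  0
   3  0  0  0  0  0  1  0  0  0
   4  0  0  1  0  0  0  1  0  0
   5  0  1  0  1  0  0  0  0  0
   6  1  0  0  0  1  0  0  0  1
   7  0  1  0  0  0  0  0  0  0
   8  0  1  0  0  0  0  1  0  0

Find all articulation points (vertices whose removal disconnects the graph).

An articulation point is a vertex whose removal disconnects the graph.
Articulation points: [1, 4, 5, 6, 8]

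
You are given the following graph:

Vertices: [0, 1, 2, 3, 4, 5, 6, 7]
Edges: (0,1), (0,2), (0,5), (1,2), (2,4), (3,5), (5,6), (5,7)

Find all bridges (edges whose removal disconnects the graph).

A bridge is an edge whose removal increases the number of connected components.
Bridges found: (0,5), (2,4), (3,5), (5,6), (5,7)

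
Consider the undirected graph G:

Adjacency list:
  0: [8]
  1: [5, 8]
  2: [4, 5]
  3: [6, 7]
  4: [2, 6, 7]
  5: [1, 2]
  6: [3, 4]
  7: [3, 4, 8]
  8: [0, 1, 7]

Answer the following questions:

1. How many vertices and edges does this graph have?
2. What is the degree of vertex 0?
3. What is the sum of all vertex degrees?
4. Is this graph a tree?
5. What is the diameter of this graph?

Count: 9 vertices, 10 edges.
Vertex 0 has neighbors [8], degree = 1.
Handshaking lemma: 2 * 10 = 20.
A tree on 9 vertices has 8 edges. This graph has 10 edges (2 extra). Not a tree.
Diameter (longest shortest path) = 4.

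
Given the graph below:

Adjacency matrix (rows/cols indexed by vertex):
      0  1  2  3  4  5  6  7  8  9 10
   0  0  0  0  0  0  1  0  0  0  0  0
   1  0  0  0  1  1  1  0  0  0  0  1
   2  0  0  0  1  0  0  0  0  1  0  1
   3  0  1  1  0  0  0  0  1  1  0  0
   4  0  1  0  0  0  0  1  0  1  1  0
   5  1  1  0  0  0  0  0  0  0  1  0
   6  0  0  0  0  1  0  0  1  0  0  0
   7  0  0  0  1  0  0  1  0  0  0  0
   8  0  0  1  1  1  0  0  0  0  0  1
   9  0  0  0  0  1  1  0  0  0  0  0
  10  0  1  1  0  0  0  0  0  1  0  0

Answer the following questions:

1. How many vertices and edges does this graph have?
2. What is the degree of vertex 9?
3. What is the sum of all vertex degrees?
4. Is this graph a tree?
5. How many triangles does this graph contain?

Count: 11 vertices, 16 edges.
Vertex 9 has neighbors [4, 5], degree = 2.
Handshaking lemma: 2 * 16 = 32.
A tree on 11 vertices has 10 edges. This graph has 16 edges (6 extra). Not a tree.
Number of triangles = 2.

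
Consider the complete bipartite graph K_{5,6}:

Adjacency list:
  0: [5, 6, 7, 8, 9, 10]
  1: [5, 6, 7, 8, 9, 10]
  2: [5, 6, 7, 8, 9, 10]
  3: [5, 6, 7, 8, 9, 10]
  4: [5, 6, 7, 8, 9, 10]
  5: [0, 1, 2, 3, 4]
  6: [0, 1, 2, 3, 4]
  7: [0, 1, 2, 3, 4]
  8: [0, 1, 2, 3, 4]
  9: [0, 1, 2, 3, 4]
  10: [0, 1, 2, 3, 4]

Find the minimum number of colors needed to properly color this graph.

K_{5,6} is bipartite: vertices split into two independent sets of size 5 and 6.
Color one set 0, the other 1. No adjacent vertices share a color.
Chromatic number = 2.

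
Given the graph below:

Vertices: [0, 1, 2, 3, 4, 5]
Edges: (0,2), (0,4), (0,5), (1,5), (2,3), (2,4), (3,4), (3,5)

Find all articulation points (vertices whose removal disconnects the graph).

An articulation point is a vertex whose removal disconnects the graph.
Articulation points: [5]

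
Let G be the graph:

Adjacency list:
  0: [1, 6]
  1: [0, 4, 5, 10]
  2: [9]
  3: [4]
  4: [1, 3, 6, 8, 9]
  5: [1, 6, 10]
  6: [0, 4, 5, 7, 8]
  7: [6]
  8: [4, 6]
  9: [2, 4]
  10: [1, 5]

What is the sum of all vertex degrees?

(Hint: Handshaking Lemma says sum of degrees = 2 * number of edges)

Count edges: 14 edges.
By Handshaking Lemma: sum of degrees = 2 * 14 = 28.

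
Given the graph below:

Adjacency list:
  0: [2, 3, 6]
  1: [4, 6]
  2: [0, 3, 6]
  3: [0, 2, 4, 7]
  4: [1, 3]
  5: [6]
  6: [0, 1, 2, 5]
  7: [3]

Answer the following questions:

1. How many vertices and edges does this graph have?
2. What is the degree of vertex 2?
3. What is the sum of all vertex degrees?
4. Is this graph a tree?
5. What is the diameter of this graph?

Count: 8 vertices, 10 edges.
Vertex 2 has neighbors [0, 3, 6], degree = 3.
Handshaking lemma: 2 * 10 = 20.
A tree on 8 vertices has 7 edges. This graph has 10 edges (3 extra). Not a tree.
Diameter (longest shortest path) = 4.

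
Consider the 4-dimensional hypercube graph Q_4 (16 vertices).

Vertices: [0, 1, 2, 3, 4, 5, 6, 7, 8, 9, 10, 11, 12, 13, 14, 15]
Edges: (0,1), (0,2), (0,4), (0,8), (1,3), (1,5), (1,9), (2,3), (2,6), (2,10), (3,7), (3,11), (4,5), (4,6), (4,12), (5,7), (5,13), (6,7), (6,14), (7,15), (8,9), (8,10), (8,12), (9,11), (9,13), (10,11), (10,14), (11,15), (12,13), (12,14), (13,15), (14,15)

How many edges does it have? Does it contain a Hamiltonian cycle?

Q_4 has 16 * 4 / 2 = 32 edges.
Q_4 (d >= 2) always has a Hamiltonian cycle: a 4-bit cyclic Gray code visits every vertex exactly once and returns to the start.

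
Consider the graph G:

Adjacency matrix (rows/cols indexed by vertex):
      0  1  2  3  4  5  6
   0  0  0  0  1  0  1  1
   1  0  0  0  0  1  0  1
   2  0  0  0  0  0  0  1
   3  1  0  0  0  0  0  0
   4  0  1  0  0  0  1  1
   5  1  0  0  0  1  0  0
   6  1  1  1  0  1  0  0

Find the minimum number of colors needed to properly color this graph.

The graph has a maximum clique of size 3 (lower bound on chromatic number).
A valid 3-coloring: {0: 1, 1: 2, 2: 1, 3: 0, 4: 1, 5: 0, 6: 0}.
Chromatic number = 3.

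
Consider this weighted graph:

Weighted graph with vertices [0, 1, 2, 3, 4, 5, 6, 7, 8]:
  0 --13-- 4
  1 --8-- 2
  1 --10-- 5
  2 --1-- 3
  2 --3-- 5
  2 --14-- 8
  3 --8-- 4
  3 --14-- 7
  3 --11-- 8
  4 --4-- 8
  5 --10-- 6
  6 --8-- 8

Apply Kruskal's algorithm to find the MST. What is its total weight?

Applying Kruskal's algorithm (sort edges by weight, add if no cycle):
  Add (2,3) w=1
  Add (2,5) w=3
  Add (4,8) w=4
  Add (1,2) w=8
  Add (3,4) w=8
  Add (6,8) w=8
  Skip (1,5) w=10 (creates cycle)
  Skip (5,6) w=10 (creates cycle)
  Skip (3,8) w=11 (creates cycle)
  Add (0,4) w=13
  Skip (2,8) w=14 (creates cycle)
  Add (3,7) w=14
MST weight = 59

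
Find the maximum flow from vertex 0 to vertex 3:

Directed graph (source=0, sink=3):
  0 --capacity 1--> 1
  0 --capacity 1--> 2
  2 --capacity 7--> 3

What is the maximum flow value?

Computing max flow:
  Flow on (0->2): 1/1
  Flow on (2->3): 1/7
Maximum flow = 1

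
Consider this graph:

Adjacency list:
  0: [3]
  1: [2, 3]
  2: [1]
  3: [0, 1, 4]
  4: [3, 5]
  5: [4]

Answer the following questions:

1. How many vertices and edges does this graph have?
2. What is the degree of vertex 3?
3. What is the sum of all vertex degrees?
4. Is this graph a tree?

Count: 6 vertices, 5 edges.
Vertex 3 has neighbors [0, 1, 4], degree = 3.
Handshaking lemma: 2 * 5 = 10.
A graph is a tree iff it is connected and has exactly n-1 edges. This graph is connected (all 6 vertices in one component) and has 6-1 = 5 edges. It is a tree.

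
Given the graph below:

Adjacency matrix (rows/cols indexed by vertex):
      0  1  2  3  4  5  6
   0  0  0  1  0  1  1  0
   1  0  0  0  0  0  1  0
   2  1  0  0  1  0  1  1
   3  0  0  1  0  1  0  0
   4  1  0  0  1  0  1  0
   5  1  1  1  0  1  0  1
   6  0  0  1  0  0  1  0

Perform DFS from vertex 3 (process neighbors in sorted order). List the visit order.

DFS from vertex 3 (neighbors processed in ascending order):
Visit order: 3, 2, 0, 4, 5, 1, 6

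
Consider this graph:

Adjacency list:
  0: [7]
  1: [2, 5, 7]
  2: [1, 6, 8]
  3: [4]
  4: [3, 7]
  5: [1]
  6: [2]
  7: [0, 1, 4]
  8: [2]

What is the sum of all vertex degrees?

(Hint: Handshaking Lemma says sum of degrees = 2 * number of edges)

Count edges: 8 edges.
By Handshaking Lemma: sum of degrees = 2 * 8 = 16.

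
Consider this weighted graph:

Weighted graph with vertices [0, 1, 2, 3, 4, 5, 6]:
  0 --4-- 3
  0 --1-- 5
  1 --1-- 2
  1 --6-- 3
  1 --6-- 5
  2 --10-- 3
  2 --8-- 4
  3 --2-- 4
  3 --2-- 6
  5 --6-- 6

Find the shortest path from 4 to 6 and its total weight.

Using Dijkstra's algorithm from vertex 4:
Shortest path: 4 -> 3 -> 6
Total weight: 2 + 2 = 4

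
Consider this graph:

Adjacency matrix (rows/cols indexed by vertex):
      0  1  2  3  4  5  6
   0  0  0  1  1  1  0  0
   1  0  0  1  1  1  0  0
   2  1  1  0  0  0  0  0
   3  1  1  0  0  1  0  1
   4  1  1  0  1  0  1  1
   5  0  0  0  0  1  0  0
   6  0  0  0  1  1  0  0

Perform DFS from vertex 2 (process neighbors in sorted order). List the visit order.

DFS from vertex 2 (neighbors processed in ascending order):
Visit order: 2, 0, 3, 1, 4, 5, 6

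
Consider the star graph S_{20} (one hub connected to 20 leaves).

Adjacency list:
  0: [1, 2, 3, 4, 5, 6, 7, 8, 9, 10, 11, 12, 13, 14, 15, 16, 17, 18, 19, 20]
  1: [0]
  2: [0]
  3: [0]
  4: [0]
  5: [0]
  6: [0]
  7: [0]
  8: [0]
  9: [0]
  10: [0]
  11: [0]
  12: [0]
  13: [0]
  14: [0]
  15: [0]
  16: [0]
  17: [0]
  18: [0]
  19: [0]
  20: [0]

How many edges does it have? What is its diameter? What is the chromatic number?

Star graph S_{20}: the hub connects to all 20 leaves.
Edges = 20.
Diameter = 2 (any leaf to hub is 1, leaf to leaf through hub is 2).
Star graphs are bipartite (hub vs leaves), so chromatic number = 2.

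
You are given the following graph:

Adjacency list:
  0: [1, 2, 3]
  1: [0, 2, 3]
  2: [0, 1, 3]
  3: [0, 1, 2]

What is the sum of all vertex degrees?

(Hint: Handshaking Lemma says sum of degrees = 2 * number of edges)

Count edges: 6 edges.
By Handshaking Lemma: sum of degrees = 2 * 6 = 12.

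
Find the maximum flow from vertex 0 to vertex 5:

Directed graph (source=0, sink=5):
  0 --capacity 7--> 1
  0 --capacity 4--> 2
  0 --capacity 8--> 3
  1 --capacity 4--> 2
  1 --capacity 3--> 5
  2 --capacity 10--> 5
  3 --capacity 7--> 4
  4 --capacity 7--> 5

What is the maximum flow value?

Computing max flow:
  Flow on (0->1): 7/7
  Flow on (0->2): 4/4
  Flow on (0->3): 7/8
  Flow on (1->2): 4/4
  Flow on (1->5): 3/3
  Flow on (2->5): 8/10
  Flow on (3->4): 7/7
  Flow on (4->5): 7/7
Maximum flow = 18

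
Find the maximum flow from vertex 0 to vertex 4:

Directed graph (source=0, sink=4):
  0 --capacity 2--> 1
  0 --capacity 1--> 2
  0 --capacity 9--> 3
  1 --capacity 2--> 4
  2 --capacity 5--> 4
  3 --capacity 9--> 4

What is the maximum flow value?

Computing max flow:
  Flow on (0->1): 2/2
  Flow on (0->2): 1/1
  Flow on (0->3): 9/9
  Flow on (1->4): 2/2
  Flow on (2->4): 1/5
  Flow on (3->4): 9/9
Maximum flow = 12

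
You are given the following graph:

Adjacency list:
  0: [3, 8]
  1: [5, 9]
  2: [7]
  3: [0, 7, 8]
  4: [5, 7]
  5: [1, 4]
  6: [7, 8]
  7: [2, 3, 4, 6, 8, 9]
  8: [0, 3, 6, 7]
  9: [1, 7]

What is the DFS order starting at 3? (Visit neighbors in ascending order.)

DFS from vertex 3 (neighbors processed in ascending order):
Visit order: 3, 0, 8, 6, 7, 2, 4, 5, 1, 9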